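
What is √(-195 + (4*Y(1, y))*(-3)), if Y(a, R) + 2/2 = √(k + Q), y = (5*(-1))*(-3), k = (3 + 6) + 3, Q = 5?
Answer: √(-183 - 12*√17) ≈ 15.247*I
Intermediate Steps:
k = 12 (k = 9 + 3 = 12)
y = 15 (y = -5*(-3) = 15)
Y(a, R) = -1 + √17 (Y(a, R) = -1 + √(12 + 5) = -1 + √17)
√(-195 + (4*Y(1, y))*(-3)) = √(-195 + (4*(-1 + √17))*(-3)) = √(-195 + (-4 + 4*√17)*(-3)) = √(-195 + (12 - 12*√17)) = √(-183 - 12*√17)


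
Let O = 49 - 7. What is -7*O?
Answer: -294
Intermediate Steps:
O = 42
-7*O = -7*42 = -294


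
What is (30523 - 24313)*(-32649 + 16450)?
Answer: -100595790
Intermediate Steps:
(30523 - 24313)*(-32649 + 16450) = 6210*(-16199) = -100595790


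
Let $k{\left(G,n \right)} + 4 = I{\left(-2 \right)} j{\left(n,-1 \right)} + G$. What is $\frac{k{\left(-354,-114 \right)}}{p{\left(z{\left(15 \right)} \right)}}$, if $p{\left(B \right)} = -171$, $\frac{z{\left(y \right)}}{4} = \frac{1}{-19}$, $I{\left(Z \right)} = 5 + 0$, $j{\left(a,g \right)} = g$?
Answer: $\frac{121}{57} \approx 2.1228$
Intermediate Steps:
$I{\left(Z \right)} = 5$
$z{\left(y \right)} = - \frac{4}{19}$ ($z{\left(y \right)} = \frac{4}{-19} = 4 \left(- \frac{1}{19}\right) = - \frac{4}{19}$)
$k{\left(G,n \right)} = -9 + G$ ($k{\left(G,n \right)} = -4 + \left(5 \left(-1\right) + G\right) = -4 + \left(-5 + G\right) = -9 + G$)
$\frac{k{\left(-354,-114 \right)}}{p{\left(z{\left(15 \right)} \right)}} = \frac{-9 - 354}{-171} = \left(-363\right) \left(- \frac{1}{171}\right) = \frac{121}{57}$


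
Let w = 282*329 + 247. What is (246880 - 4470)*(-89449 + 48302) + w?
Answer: -9974351245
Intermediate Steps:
w = 93025 (w = 92778 + 247 = 93025)
(246880 - 4470)*(-89449 + 48302) + w = (246880 - 4470)*(-89449 + 48302) + 93025 = 242410*(-41147) + 93025 = -9974444270 + 93025 = -9974351245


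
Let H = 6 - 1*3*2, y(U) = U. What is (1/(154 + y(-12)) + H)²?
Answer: 1/20164 ≈ 4.9593e-5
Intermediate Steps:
H = 0 (H = 6 - 3*2 = 6 - 6 = 0)
(1/(154 + y(-12)) + H)² = (1/(154 - 12) + 0)² = (1/142 + 0)² = (1/142)² = 1/20164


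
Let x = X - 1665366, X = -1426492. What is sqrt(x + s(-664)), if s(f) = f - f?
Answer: I*sqrt(3091858) ≈ 1758.4*I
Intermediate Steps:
x = -3091858 (x = -1426492 - 1665366 = -3091858)
s(f) = 0
sqrt(x + s(-664)) = sqrt(-3091858 + 0) = sqrt(-3091858) = I*sqrt(3091858)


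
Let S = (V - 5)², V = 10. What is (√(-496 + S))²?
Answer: -471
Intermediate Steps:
S = 25 (S = (10 - 5)² = 5² = 25)
(√(-496 + S))² = (√(-496 + 25))² = (√(-471))² = (I*√471)² = -471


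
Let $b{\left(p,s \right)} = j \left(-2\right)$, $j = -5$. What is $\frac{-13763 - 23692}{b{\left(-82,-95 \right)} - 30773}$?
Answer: $\frac{37455}{30763} \approx 1.2175$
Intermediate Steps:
$b{\left(p,s \right)} = 10$ ($b{\left(p,s \right)} = \left(-5\right) \left(-2\right) = 10$)
$\frac{-13763 - 23692}{b{\left(-82,-95 \right)} - 30773} = \frac{-13763 - 23692}{10 - 30773} = - \frac{37455}{-30763} = \left(-37455\right) \left(- \frac{1}{30763}\right) = \frac{37455}{30763}$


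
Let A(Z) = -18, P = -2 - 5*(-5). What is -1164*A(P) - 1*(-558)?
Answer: 21510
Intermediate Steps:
P = 23 (P = -2 + 25 = 23)
-1164*A(P) - 1*(-558) = -1164*(-18) - 1*(-558) = 20952 + 558 = 21510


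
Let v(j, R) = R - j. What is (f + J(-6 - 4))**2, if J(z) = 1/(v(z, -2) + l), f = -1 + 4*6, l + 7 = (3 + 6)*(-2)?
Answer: 152100/289 ≈ 526.30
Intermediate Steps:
l = -25 (l = -7 + (3 + 6)*(-2) = -7 + 9*(-2) = -7 - 18 = -25)
f = 23 (f = -1 + 24 = 23)
J(z) = 1/(-27 - z) (J(z) = 1/((-2 - z) - 25) = 1/(-27 - z))
(f + J(-6 - 4))**2 = (23 - 1/(27 + (-6 - 4)))**2 = (23 - 1/(27 - 10))**2 = (23 - 1/17)**2 = (390/17)**2 = 152100/289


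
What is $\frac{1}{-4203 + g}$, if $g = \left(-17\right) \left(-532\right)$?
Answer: $\frac{1}{4841} \approx 0.00020657$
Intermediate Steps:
$g = 9044$
$\frac{1}{-4203 + g} = \frac{1}{-4203 + 9044} = \frac{1}{4841}$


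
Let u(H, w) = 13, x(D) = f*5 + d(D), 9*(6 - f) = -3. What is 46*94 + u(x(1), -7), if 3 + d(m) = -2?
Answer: 4337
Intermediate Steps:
f = 19/3 (f = 6 - 1/9*(-3) = 6 + 1/3 = 19/3 ≈ 6.3333)
d(m) = -5 (d(m) = -3 - 2 = -5)
x(D) = 80/3 (x(D) = (19/3)*5 - 5 = 95/3 - 5 = 80/3)
46*94 + u(x(1), -7) = 46*94 + 13 = 4324 + 13 = 4337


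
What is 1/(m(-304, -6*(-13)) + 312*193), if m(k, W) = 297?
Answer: 1/60513 ≈ 1.6525e-5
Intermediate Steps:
1/(m(-304, -6*(-13)) + 312*193) = 1/(297 + 312*193) = 1/(297 + 60216) = 1/60513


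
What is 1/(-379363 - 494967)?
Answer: -1/874330 ≈ -1.1437e-6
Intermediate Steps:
1/(-379363 - 494967) = 1/(-874330) = -1/874330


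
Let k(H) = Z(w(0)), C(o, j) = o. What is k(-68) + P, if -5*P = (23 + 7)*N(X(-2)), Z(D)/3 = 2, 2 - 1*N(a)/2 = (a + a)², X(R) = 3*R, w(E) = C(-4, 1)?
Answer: 1710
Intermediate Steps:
w(E) = -4
N(a) = 4 - 8*a² (N(a) = 4 - 2*(a + a)² = 4 - 2*4*a² = 4 - 8*a²)
Z(D) = 6 (Z(D) = 3*2 = 6)
k(H) = 6
P = 1704 (P = -(23 + 7)*(4 - 8*(3*(-2))²)/5 = -6*(4 - 8*(-6)²) = -6*(4 - 8*36) = -6*(4 - 288) = -6*(-284) = -⅕*(-8520) = 1704)
k(-68) + P = 6 + 1704 = 1710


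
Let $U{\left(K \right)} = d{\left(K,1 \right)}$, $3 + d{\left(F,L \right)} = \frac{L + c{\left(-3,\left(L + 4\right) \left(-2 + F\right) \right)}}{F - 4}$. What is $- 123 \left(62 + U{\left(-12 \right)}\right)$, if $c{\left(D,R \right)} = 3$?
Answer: $- \frac{28905}{4} \approx -7226.3$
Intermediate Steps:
$d{\left(F,L \right)} = -3 + \frac{3 + L}{-4 + F}$ ($d{\left(F,L \right)} = -3 + \frac{L + 3}{F - 4} = -3 + \frac{3 + L}{-4 + F}$)
$U{\left(K \right)} = \frac{16 - 3 K}{-4 + K}$ ($U{\left(K \right)} = \frac{15 + 1 - 3 K}{-4 + K} = \frac{16 - 3 K}{-4 + K}$)
$- 123 \left(62 + U{\left(-12 \right)}\right) = - 123 \left(62 + \frac{16 - -36}{-4 - 12}\right) = - 123 \left(62 + \frac{16 + 36}{-16}\right) = - 123 \left(62 - \frac{13}{4}\right) = \left(-123\right) \frac{235}{4} = - \frac{28905}{4}$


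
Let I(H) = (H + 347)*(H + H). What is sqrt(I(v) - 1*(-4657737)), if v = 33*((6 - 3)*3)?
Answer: sqrt(5040273) ≈ 2245.1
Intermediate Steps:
v = 297 (v = 33*(3*3) = 33*9 = 297)
I(H) = 2*H*(347 + H) (I(H) = (347 + H)*(2*H) = 2*H*(347 + H))
sqrt(I(v) - 1*(-4657737)) = sqrt(2*297*(347 + 297) - 1*(-4657737)) = sqrt(2*297*644 + 4657737) = sqrt(382536 + 4657737) = sqrt(5040273)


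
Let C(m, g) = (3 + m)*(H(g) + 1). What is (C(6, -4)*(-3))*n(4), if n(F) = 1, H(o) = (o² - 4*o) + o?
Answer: -783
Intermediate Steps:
H(o) = o² - 3*o
C(m, g) = (1 + g*(-3 + g))*(3 + m) (C(m, g) = (3 + m)*(g*(-3 + g) + 1) = (3 + m)*(1 + g*(-3 + g)) = (1 + g*(-3 + g))*(3 + m))
(C(6, -4)*(-3))*n(4) = ((3 + 6 + 3*(-4)*(-3 - 4) - 4*6*(-3 - 4))*(-3))*1 = ((3 + 6 + 3*(-4)*(-7) - 4*6*(-7))*(-3))*1 = ((3 + 6 + 84 + 168)*(-3))*1 = (261*(-3))*1 = -783*1 = -783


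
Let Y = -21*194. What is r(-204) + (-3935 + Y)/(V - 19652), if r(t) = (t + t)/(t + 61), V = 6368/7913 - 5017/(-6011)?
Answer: 39620098760807/12150713217071 ≈ 3.2607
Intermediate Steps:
V = 77977569/47565043 (V = 6368*(1/7913) - 5017*(-1/6011) = 6368/7913 + 5017/6011 = 77977569/47565043 ≈ 1.6394)
Y = -4074
r(t) = 2*t/(61 + t) (r(t) = (2*t)/(61 + t) = 2*t/(61 + t))
r(-204) + (-3935 + Y)/(V - 19652) = 2*(-204)/(61 - 204) + (-3935 - 4074)/(77977569/47565043 - 19652) = 2*(-204)/(-143) - 8009/(-934670247467/47565043) = 2*(-204)*(-1/143) - 8009*(-47565043/934670247467) = 408/143 + 380948429387/934670247467 = 39620098760807/12150713217071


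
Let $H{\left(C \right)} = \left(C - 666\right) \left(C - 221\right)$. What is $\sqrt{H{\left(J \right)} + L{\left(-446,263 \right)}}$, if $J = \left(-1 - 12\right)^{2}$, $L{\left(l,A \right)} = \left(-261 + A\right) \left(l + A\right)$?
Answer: $\sqrt{25478} \approx 159.62$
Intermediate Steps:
$L{\left(l,A \right)} = \left(-261 + A\right) \left(A + l\right)$
$J = 169$ ($J = \left(-13\right)^{2} = 169$)
$H{\left(C \right)} = \left(-666 + C\right) \left(-221 + C\right)$
$\sqrt{H{\left(J \right)} + L{\left(-446,263 \right)}} = \sqrt{\left(147186 + 169^{2} - 149903\right) + \left(263^{2} - 68643 - -116406 + 263 \left(-446\right)\right)} = \sqrt{\left(147186 + 28561 - 149903\right) + \left(69169 - 68643 + 116406 - 117298\right)} = \sqrt{25844 - 366} = \sqrt{25478}$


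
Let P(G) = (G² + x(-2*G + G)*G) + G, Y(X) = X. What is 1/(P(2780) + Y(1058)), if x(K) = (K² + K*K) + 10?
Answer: 1/42977664038 ≈ 2.3268e-11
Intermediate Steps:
x(K) = 10 + 2*K² (x(K) = (K² + K²) + 10 = 2*K² + 10 = 10 + 2*K²)
P(G) = G + G² + G*(10 + 2*G²) (P(G) = (G² + (10 + 2*(-2*G + G)²)*G) + G = (G² + (10 + 2*(-G)²)*G) + G = (G² + (10 + 2*G²)*G) + G = (G² + G*(10 + 2*G²)) + G = G + G² + G*(10 + 2*G²))
1/(P(2780) + Y(1058)) = 1/(2780*(11 + 2780 + 2*2780²) + 1058) = 1/(2780*(11 + 2780 + 2*7728400) + 1058) = 1/(2780*(11 + 2780 + 15456800) + 1058) = 1/(2780*15459591 + 1058) = 1/(42977662980 + 1058) = 1/42977664038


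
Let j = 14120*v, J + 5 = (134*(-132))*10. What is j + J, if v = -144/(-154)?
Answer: -12603505/77 ≈ -1.6368e+5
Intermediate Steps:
v = 72/77 (v = -144*(-1/154) = 72/77 ≈ 0.93507)
J = -176885 (J = -5 + (134*(-132))*10 = -5 - 17688*10 = -5 - 176880 = -176885)
j = 1016640/77 (j = 14120*(72/77) = 1016640/77 ≈ 13203.)
j + J = 1016640/77 - 176885 = -12603505/77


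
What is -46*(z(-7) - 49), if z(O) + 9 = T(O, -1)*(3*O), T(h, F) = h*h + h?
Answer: 43240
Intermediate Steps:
T(h, F) = h + h² (T(h, F) = h² + h = h + h²)
z(O) = -9 + 3*O²*(1 + O) (z(O) = -9 + (O*(1 + O))*(3*O) = -9 + 3*O²*(1 + O))
-46*(z(-7) - 49) = -46*((-9 + 3*(-7)²*(1 - 7)) - 49) = -46*((-9 + 3*49*(-6)) - 49) = -46*((-9 - 882) - 49) = -46*(-891 - 49) = -46*(-940) = 43240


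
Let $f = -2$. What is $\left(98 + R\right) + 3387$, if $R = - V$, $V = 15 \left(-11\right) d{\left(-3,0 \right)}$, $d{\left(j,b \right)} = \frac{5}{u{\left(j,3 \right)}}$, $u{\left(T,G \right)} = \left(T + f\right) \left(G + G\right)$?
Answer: $\frac{6915}{2} \approx 3457.5$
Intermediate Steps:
$u{\left(T,G \right)} = 2 G \left(-2 + T\right)$ ($u{\left(T,G \right)} = \left(T - 2\right) \left(G + G\right) = \left(-2 + T\right) 2 G = 2 G \left(-2 + T\right)$)
$d{\left(j,b \right)} = \frac{5}{-12 + 6 j}$ ($d{\left(j,b \right)} = \frac{5}{2 \cdot 3 \left(-2 + j\right)} = \frac{5}{-12 + 6 j}$)
$V = \frac{55}{2}$ ($V = 15 \left(-11\right) \frac{5}{6 \left(-2 - 3\right)} = - 165 \frac{5}{6 \left(-5\right)} = - 165 \cdot \frac{5}{6} \left(- \frac{1}{5}\right) = \left(-165\right) \left(- \frac{1}{6}\right) = \frac{55}{2} \approx 27.5$)
$R = - \frac{55}{2}$ ($R = \left(-1\right) \frac{55}{2} = - \frac{55}{2} \approx -27.5$)
$\left(98 + R\right) + 3387 = \left(98 - \frac{55}{2}\right) + 3387 = \frac{141}{2} + 3387 = \frac{6915}{2}$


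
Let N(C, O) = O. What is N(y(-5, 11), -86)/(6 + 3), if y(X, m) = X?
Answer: -86/9 ≈ -9.5556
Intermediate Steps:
N(y(-5, 11), -86)/(6 + 3) = -86/(6 + 3) = -86/9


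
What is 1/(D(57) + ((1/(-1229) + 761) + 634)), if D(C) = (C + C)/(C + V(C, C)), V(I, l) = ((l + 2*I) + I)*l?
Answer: 281441/392612424 ≈ 0.00071684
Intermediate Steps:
V(I, l) = l*(l + 3*I) (V(I, l) = (l + 3*I)*l = l*(l + 3*I))
D(C) = 2*C/(C + 4*C²) (D(C) = (C + C)/(C + C*(C + 3*C)) = (2*C)/(C + C*(4*C)) = (2*C)/(C + 4*C²) = 2*C/(C + 4*C²))
1/(D(57) + ((1/(-1229) + 761) + 634)) = 1/(2/(1 + 4*57) + ((1/(-1229) + 761) + 634)) = 1/(2/(1 + 228) + ((-1/1229 + 761) + 634)) = 1/(2/229 + (935268/1229 + 634)) = 1/(2*(1/229) + 1714454/1229) = 1/(2/229 + 1714454/1229) = 1/(392612424/281441) = 281441/392612424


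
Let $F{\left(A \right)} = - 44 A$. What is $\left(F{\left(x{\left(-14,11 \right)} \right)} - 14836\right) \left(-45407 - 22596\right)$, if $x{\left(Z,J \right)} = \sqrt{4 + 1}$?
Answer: $1008892508 + 2992132 \sqrt{5} \approx 1.0156 \cdot 10^{9}$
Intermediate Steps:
$x{\left(Z,J \right)} = \sqrt{5}$
$\left(F{\left(x{\left(-14,11 \right)} \right)} - 14836\right) \left(-45407 - 22596\right) = \left(- 44 \sqrt{5} - 14836\right) \left(-45407 - 22596\right) = \left(-14836 - 44 \sqrt{5}\right) \left(-68003\right) = 1008892508 + 2992132 \sqrt{5}$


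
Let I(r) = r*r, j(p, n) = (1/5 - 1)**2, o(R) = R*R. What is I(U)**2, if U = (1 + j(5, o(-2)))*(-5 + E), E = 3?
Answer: 45212176/390625 ≈ 115.74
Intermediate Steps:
o(R) = R**2
j(p, n) = 16/25 (j(p, n) = (1/5 - 1)**2 = (-4/5)**2 = 16/25)
U = -82/25 (U = (1 + 16/25)*(-5 + 3) = (41/25)*(-2) = -82/25 ≈ -3.2800)
I(r) = r**2
I(U)**2 = ((-82/25)**2)**2 = (6724/625)**2 = 45212176/390625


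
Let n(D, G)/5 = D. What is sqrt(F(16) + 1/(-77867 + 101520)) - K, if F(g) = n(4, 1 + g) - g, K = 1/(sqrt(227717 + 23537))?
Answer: -sqrt(251254)/251254 + sqrt(2237881289)/23653 ≈ 1.9980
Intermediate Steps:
n(D, G) = 5*D
K = sqrt(251254)/251254 (K = 1/(sqrt(251254)) = sqrt(251254)/251254 ≈ 0.0019950)
F(g) = 20 - g (F(g) = 5*4 - g = 20 - g)
sqrt(F(16) + 1/(-77867 + 101520)) - K = sqrt((20 - 1*16) + 1/(-77867 + 101520)) - sqrt(251254)/251254 = sqrt((20 - 16) + 1/23653) - sqrt(251254)/251254 = sqrt(4 + 1/23653) - sqrt(251254)/251254 = sqrt(94613/23653) - sqrt(251254)/251254 = sqrt(2237881289)/23653 - sqrt(251254)/251254 = -sqrt(251254)/251254 + sqrt(2237881289)/23653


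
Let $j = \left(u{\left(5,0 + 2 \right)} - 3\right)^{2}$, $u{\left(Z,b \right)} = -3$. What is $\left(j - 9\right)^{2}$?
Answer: $729$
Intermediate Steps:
$j = 36$ ($j = \left(-3 - 3\right)^{2} = \left(-6\right)^{2} = 36$)
$\left(j - 9\right)^{2} = \left(36 - 9\right)^{2} = 27^{2} = 729$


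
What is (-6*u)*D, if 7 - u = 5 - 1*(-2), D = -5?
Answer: 0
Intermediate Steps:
u = 0 (u = 7 - (5 - 1*(-2)) = 7 - (5 + 2) = 7 - 1*7 = 7 - 7 = 0)
(-6*u)*D = -6*0*(-5) = 0*(-5) = 0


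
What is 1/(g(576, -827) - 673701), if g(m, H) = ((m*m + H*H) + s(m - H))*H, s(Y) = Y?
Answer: -1/841822017 ≈ -1.1879e-9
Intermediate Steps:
g(m, H) = H*(m + H² + m² - H) (g(m, H) = ((m*m + H*H) + (m - H))*H = ((m² + H²) + (m - H))*H = ((H² + m²) + (m - H))*H = (m + H² + m² - H)*H = H*(m + H² + m² - H))
1/(g(576, -827) - 673701) = 1/(-827*(576 + (-827)² + 576² - 1*(-827)) - 673701) = 1/(-827*(576 + 683929 + 331776 + 827) - 673701) = 1/(-827*1017108 - 673701) = 1/(-841148316 - 673701) = 1/(-841822017) = -1/841822017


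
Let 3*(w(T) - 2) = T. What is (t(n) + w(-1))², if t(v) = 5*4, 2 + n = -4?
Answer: 4225/9 ≈ 469.44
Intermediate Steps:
n = -6 (n = -2 - 4 = -6)
t(v) = 20
w(T) = 2 + T/3
(t(n) + w(-1))² = (20 + (2 + (⅓)*(-1)))² = (20 + (2 - ⅓))² = (20 + 5/3)² = (65/3)² = 4225/9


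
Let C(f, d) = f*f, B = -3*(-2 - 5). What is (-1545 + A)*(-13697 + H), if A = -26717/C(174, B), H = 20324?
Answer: -103388129633/10092 ≈ -1.0245e+7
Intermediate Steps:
B = 21 (B = -3*(-7) = 21)
C(f, d) = f**2
A = -26717/30276 (A = -26717/(174**2) = -26717/30276 ≈ -0.88245)
(-1545 + A)*(-13697 + H) = (-1545 - 26717/30276)*(-13697 + 20324) = -46803137/30276*6627 = -103388129633/10092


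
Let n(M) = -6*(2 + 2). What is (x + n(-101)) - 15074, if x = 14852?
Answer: -246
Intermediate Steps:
n(M) = -24 (n(M) = -6*4 = -24)
(x + n(-101)) - 15074 = (14852 - 24) - 15074 = 14828 - 15074 = -246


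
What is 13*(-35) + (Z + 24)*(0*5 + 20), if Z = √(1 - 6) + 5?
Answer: 125 + 20*I*√5 ≈ 125.0 + 44.721*I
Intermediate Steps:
Z = 5 + I*√5 (Z = √(-5) + 5 = I*√5 + 5 = 5 + I*√5 ≈ 5.0 + 2.2361*I)
13*(-35) + (Z + 24)*(0*5 + 20) = 13*(-35) + ((5 + I*√5) + 24)*(0*5 + 20) = -455 + (29 + I*√5)*(0 + 20) = -455 + (29 + I*√5)*20 = -455 + (580 + 20*I*√5) = 125 + 20*I*√5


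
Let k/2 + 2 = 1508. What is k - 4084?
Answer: -1072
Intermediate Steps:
k = 3012 (k = -4 + 2*1508 = -4 + 3016 = 3012)
k - 4084 = 3012 - 4084 = -1072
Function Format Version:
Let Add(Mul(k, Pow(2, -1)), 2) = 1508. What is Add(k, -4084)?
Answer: -1072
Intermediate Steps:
k = 3012 (k = Add(-4, Mul(2, 1508)) = Add(-4, 3016) = 3012)
Add(k, -4084) = Add(3012, -4084) = -1072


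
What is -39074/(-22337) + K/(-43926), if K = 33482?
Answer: 69176935/70083933 ≈ 0.98706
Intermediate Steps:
-39074/(-22337) + K/(-43926) = -39074/(-22337) + 33482/(-43926) = -39074*(-1/22337) + 33482*(-1/43926) = 5582/3191 - 16741/21963 = 69176935/70083933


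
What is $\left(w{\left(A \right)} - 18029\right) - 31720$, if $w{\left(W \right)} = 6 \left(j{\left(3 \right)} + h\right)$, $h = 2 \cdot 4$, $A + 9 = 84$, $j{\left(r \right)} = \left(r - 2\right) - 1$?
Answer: $-49701$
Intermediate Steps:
$j{\left(r \right)} = -3 + r$ ($j{\left(r \right)} = \left(-2 + r\right) - 1 = -3 + r$)
$A = 75$ ($A = -9 + 84 = 75$)
$h = 8$
$w{\left(W \right)} = 48$ ($w{\left(W \right)} = 6 \left(\left(-3 + 3\right) + 8\right) = 6 \left(0 + 8\right) = 6 \cdot 8 = 48$)
$\left(w{\left(A \right)} - 18029\right) - 31720 = \left(48 - 18029\right) - 31720 = -17981 - 31720 = -49701$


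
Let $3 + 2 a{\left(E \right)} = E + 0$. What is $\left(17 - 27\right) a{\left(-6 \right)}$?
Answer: $45$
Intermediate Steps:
$a{\left(E \right)} = - \frac{3}{2} + \frac{E}{2}$ ($a{\left(E \right)} = - \frac{3}{2} + \frac{E + 0}{2} = - \frac{3}{2} + \frac{E}{2}$)
$\left(17 - 27\right) a{\left(-6 \right)} = \left(17 - 27\right) \left(- \frac{3}{2} + \frac{1}{2} \left(-6\right)\right) = - 10 \left(- \frac{3}{2} - 3\right) = \left(-10\right) \left(- \frac{9}{2}\right) = 45$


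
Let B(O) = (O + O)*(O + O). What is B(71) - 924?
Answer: 19240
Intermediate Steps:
B(O) = 4*O² (B(O) = (2*O)*(2*O) = 4*O²)
B(71) - 924 = 4*71² - 924 = 4*5041 - 924 = 20164 - 924 = 19240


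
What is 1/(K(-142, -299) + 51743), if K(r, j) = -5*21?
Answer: 1/51638 ≈ 1.9366e-5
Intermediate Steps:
K(r, j) = -105
1/(K(-142, -299) + 51743) = 1/(-105 + 51743) = 1/51638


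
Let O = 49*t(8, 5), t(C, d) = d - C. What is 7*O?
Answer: -1029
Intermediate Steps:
O = -147 (O = 49*(5 - 1*8) = 49*(5 - 8) = 49*(-3) = -147)
7*O = 7*(-147) = -1029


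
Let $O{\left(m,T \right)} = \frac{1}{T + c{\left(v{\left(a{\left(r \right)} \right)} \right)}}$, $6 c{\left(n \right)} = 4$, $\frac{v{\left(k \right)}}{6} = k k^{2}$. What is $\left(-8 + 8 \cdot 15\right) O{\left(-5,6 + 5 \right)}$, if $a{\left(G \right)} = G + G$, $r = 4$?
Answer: $\frac{48}{5} \approx 9.6$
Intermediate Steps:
$a{\left(G \right)} = 2 G$
$v{\left(k \right)} = 6 k^{3}$ ($v{\left(k \right)} = 6 k k^{2} = 6 k^{3}$)
$c{\left(n \right)} = \frac{2}{3}$ ($c{\left(n \right)} = \frac{1}{6} \cdot 4 = \frac{2}{3}$)
$O{\left(m,T \right)} = \frac{1}{\frac{2}{3} + T}$ ($O{\left(m,T \right)} = \frac{1}{T + \frac{2}{3}} = \frac{1}{\frac{2}{3} + T}$)
$\left(-8 + 8 \cdot 15\right) O{\left(-5,6 + 5 \right)} = \left(-8 + 8 \cdot 15\right) \frac{3}{2 + 3 \left(6 + 5\right)} = \left(-8 + 120\right) \frac{3}{2 + 3 \cdot 11} = 112 \frac{3}{2 + 33} = 112 \cdot \frac{3}{35} = \frac{48}{5}$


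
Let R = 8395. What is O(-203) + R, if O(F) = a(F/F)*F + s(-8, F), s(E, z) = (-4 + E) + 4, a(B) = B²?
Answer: 8184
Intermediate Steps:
s(E, z) = E
O(F) = -8 + F (O(F) = (F/F)²*F - 8 = 1²*F - 8 = 1*F - 8 = F - 8 = -8 + F)
O(-203) + R = (-8 - 203) + 8395 = -211 + 8395 = 8184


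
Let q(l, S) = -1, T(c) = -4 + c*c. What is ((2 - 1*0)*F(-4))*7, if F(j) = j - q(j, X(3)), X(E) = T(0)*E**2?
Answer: -42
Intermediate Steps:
T(c) = -4 + c**2
X(E) = -4*E**2 (X(E) = (-4 + 0**2)*E**2 = (-4 + 0)*E**2 = -4*E**2)
F(j) = 1 + j (F(j) = j - 1*(-1) = j + 1 = 1 + j)
((2 - 1*0)*F(-4))*7 = ((2 - 1*0)*(1 - 4))*7 = ((2 + 0)*(-3))*7 = (2*(-3))*7 = -6*7 = -42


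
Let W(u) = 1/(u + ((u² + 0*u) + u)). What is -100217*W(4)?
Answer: -100217/24 ≈ -4175.7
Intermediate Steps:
W(u) = 1/(u² + 2*u) (W(u) = 1/(u + ((u² + 0) + u)) = 1/(u + (u² + u)) = 1/(u + (u + u²)) = 1/(u² + 2*u))
-100217*W(4) = -100217/(4*(2 + 4)) = -100217/(4*6) = -100217*1/24 = -100217/24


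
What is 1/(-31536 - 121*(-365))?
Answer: 1/12629 ≈ 7.9183e-5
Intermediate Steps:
1/(-31536 - 121*(-365)) = 1/(-31536 + 44165) = 1/12629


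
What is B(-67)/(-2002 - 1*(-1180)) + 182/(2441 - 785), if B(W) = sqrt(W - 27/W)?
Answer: 91/828 - I*sqrt(298954)/55074 ≈ 0.1099 - 0.0099279*I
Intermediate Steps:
B(-67)/(-2002 - 1*(-1180)) + 182/(2441 - 785) = sqrt(-67 - 27/(-67))/(-2002 - 1*(-1180)) + 182/(2441 - 785) = sqrt(-67 - 27*(-1/67))/(-2002 + 1180) + 182/1656 = sqrt(-67 + 27/67)/(-822) + 182*(1/1656) = sqrt(-4462/67)*(-1/822) + 91/828 = (I*sqrt(298954)/67)*(-1/822) + 91/828 = -I*sqrt(298954)/55074 + 91/828 = 91/828 - I*sqrt(298954)/55074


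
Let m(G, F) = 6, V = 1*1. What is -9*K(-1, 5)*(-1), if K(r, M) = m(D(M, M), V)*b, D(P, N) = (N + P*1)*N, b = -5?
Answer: -270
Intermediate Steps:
D(P, N) = N*(N + P) (D(P, N) = (N + P)*N = N*(N + P))
V = 1
K(r, M) = -30 (K(r, M) = 6*(-5) = -30)
-9*K(-1, 5)*(-1) = -9*(-30)*(-1) = 270*(-1) = -270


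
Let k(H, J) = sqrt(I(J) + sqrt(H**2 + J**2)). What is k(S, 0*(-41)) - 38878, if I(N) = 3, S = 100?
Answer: -38878 + sqrt(103) ≈ -38868.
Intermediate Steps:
k(H, J) = sqrt(3 + sqrt(H**2 + J**2))
k(S, 0*(-41)) - 38878 = sqrt(3 + sqrt(100**2 + (0*(-41))**2)) - 38878 = sqrt(3 + sqrt(10000 + 0**2)) - 38878 = sqrt(3 + sqrt(10000 + 0)) - 38878 = sqrt(3 + sqrt(10000)) - 38878 = sqrt(3 + 100) - 38878 = sqrt(103) - 38878 = -38878 + sqrt(103)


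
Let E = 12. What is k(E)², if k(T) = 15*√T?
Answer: 2700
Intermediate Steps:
k(E)² = (15*√12)² = (15*(2*√3))² = (30*√3)² = 2700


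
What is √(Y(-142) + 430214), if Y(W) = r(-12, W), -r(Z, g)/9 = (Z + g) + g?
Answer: √432878 ≈ 657.93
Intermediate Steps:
r(Z, g) = -18*g - 9*Z (r(Z, g) = -9*((Z + g) + g) = -9*(Z + 2*g) = -18*g - 9*Z)
Y(W) = 108 - 18*W (Y(W) = -18*W - 9*(-12) = -18*W + 108 = 108 - 18*W)
√(Y(-142) + 430214) = √((108 - 18*(-142)) + 430214) = √((108 + 2556) + 430214) = √(2664 + 430214) = √432878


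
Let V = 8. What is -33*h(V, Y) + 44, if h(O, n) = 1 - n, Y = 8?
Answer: 275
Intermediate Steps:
-33*h(V, Y) + 44 = -33*(1 - 1*8) + 44 = -33*(1 - 8) + 44 = -33*(-7) + 44 = 231 + 44 = 275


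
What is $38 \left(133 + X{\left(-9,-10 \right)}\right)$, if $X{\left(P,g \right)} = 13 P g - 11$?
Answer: $49096$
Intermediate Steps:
$X{\left(P,g \right)} = -11 + 13 P g$ ($X{\left(P,g \right)} = 13 P g - 11 = -11 + 13 P g$)
$38 \left(133 + X{\left(-9,-10 \right)}\right) = 38 \left(133 - \left(11 + 117 \left(-10\right)\right)\right) = 38 \left(133 + \left(-11 + 1170\right)\right) = 38 \left(133 + 1159\right) = 38 \cdot 1292 = 49096$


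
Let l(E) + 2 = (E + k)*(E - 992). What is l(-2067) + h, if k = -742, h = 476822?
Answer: 9069551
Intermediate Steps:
l(E) = -2 + (-992 + E)*(-742 + E) (l(E) = -2 + (E - 742)*(E - 992) = -2 + (-742 + E)*(-992 + E) = -2 + (-992 + E)*(-742 + E))
l(-2067) + h = (736062 + (-2067)**2 - 1734*(-2067)) + 476822 = (736062 + 4272489 + 3584178) + 476822 = 8592729 + 476822 = 9069551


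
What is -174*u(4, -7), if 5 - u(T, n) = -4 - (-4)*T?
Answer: 1218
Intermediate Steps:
u(T, n) = 9 - 4*T (u(T, n) = 5 - (-4 - (-4)*T) = 5 - (-4 + 4*T) = 5 + (4 - 4*T) = 9 - 4*T)
-174*u(4, -7) = -174*(9 - 4*4) = -174*(9 - 16) = -174*(-7) = 1218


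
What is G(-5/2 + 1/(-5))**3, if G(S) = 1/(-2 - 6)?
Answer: -1/512 ≈ -0.0019531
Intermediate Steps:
G(S) = -1/8 (G(S) = 1/(-8) = -1/8)
G(-5/2 + 1/(-5))**3 = (-1/8)**3 = -1/512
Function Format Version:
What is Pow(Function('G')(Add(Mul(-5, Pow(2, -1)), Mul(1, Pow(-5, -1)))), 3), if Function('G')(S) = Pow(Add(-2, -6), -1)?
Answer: Rational(-1, 512) ≈ -0.0019531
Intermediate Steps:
Function('G')(S) = Rational(-1, 8) (Function('G')(S) = Pow(-8, -1) = Rational(-1, 8))
Pow(Function('G')(Add(Mul(-5, Pow(2, -1)), Mul(1, Pow(-5, -1)))), 3) = Pow(Rational(-1, 8), 3) = Rational(-1, 512)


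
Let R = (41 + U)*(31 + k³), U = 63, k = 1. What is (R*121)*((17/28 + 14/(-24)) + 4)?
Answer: 34027136/21 ≈ 1.6203e+6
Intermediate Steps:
R = 3328 (R = (41 + 63)*(31 + 1³) = 104*(31 + 1) = 104*32 = 3328)
(R*121)*((17/28 + 14/(-24)) + 4) = (3328*121)*((17/28 + 14/(-24)) + 4) = 402688*((17*(1/28) + 14*(-1/24)) + 4) = 402688*((17/28 - 7/12) + 4) = 402688*(1/42 + 4) = 402688*(169/42) = 34027136/21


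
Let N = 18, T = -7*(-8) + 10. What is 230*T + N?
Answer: 15198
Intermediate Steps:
T = 66 (T = 56 + 10 = 66)
230*T + N = 230*66 + 18 = 15180 + 18 = 15198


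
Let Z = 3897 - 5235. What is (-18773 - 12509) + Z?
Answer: -32620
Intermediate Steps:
Z = -1338
(-18773 - 12509) + Z = (-18773 - 12509) - 1338 = -31282 - 1338 = -32620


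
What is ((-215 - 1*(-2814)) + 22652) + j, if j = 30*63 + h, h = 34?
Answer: 27175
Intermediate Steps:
j = 1924 (j = 30*63 + 34 = 1890 + 34 = 1924)
((-215 - 1*(-2814)) + 22652) + j = ((-215 - 1*(-2814)) + 22652) + 1924 = ((-215 + 2814) + 22652) + 1924 = (2599 + 22652) + 1924 = 25251 + 1924 = 27175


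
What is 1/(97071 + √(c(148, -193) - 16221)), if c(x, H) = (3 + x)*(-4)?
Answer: 97071/9422795866 - 5*I*√673/9422795866 ≈ 1.0302e-5 - 1.3766e-8*I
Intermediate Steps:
c(x, H) = -12 - 4*x
1/(97071 + √(c(148, -193) - 16221)) = 1/(97071 + √((-12 - 4*148) - 16221)) = 1/(97071 + √((-12 - 592) - 16221)) = 1/(97071 + √(-604 - 16221)) = 1/(97071 + √(-16825)) = 1/(97071 + 5*I*√673)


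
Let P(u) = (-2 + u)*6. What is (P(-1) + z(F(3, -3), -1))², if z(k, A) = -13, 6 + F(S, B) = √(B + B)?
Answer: 961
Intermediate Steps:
F(S, B) = -6 + √2*√B (F(S, B) = -6 + √(B + B) = -6 + √(2*B) = -6 + √2*√B)
P(u) = -12 + 6*u
(P(-1) + z(F(3, -3), -1))² = ((-12 + 6*(-1)) - 13)² = ((-12 - 6) - 13)² = (-18 - 13)² = (-31)² = 961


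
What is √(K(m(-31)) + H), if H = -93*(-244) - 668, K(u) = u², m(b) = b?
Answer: √22985 ≈ 151.61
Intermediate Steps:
H = 22024 (H = 22692 - 668 = 22024)
√(K(m(-31)) + H) = √((-31)² + 22024) = √(961 + 22024) = √22985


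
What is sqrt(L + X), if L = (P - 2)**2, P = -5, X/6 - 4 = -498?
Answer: I*sqrt(2915) ≈ 53.991*I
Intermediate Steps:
X = -2964 (X = 24 + 6*(-498) = 24 - 2988 = -2964)
L = 49 (L = (-5 - 2)**2 = (-7)**2 = 49)
sqrt(L + X) = sqrt(49 - 2964) = sqrt(-2915) = I*sqrt(2915)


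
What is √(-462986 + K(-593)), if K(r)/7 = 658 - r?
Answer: I*√454229 ≈ 673.96*I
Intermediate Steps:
K(r) = 4606 - 7*r (K(r) = 7*(658 - r) = 4606 - 7*r)
√(-462986 + K(-593)) = √(-462986 + (4606 - 7*(-593))) = √(-462986 + (4606 + 4151)) = √(-462986 + 8757) = √(-454229) = I*√454229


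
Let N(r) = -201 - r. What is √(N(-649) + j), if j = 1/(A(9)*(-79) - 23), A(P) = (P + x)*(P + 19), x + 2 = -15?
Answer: √139926065865/17673 ≈ 21.166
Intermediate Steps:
x = -17 (x = -2 - 15 = -17)
A(P) = (-17 + P)*(19 + P) (A(P) = (P - 17)*(P + 19) = (-17 + P)*(19 + P))
j = 1/17673 (j = 1/((-323 + 9² + 2*9)*(-79) - 23) = 1/((-323 + 81 + 18)*(-79) - 23) = 1/(-224*(-79) - 23) = 1/(17696 - 23) = 1/17673 ≈ 5.6583e-5)
√(N(-649) + j) = √((-201 - 1*(-649)) + 1/17673) = √((-201 + 649) + 1/17673) = √(448 + 1/17673) = √(7917505/17673) = √139926065865/17673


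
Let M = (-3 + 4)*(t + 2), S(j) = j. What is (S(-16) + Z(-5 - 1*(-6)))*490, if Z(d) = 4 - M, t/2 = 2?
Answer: -8820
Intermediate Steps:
t = 4 (t = 2*2 = 4)
M = 6 (M = (-3 + 4)*(4 + 2) = 1*6 = 6)
Z(d) = -2 (Z(d) = 4 - 1*6 = 4 - 6 = -2)
(S(-16) + Z(-5 - 1*(-6)))*490 = (-16 - 2)*490 = -18*490 = -8820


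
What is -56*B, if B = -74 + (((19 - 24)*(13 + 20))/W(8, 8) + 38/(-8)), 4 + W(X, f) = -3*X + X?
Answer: 3948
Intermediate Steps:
W(X, f) = -4 - 2*X (W(X, f) = -4 + (-3*X + X) = -4 - 2*X)
B = -141/2 (B = -74 + (((19 - 24)*(13 + 20))/(-4 - 2*8) + 38/(-8)) = -74 + ((-5*33)/(-4 - 16) + 38*(-⅛)) = -74 + (-165/(-20) - 19/4) = -74 + (-165*(-1/20) - 19/4) = -74 + (33/4 - 19/4) = -74 + 7/2 = -141/2 ≈ -70.500)
-56*B = -56*(-141/2) = 3948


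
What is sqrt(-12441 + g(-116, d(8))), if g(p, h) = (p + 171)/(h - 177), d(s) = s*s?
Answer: 8*I*sqrt(2482271)/113 ≈ 111.54*I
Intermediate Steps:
d(s) = s**2
g(p, h) = (171 + p)/(-177 + h)
sqrt(-12441 + g(-116, d(8))) = sqrt(-12441 + (171 - 116)/(-177 + 8**2)) = sqrt(-12441 + 55/(-177 + 64)) = sqrt(-12441 + 55/(-113)) = sqrt(-12441 - 1/113*55) = sqrt(-12441 - 55/113) = sqrt(-1405888/113) = 8*I*sqrt(2482271)/113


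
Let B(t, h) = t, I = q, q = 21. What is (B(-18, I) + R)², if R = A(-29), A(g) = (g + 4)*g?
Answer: 499849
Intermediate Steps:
I = 21
A(g) = g*(4 + g) (A(g) = (4 + g)*g = g*(4 + g))
R = 725 (R = -29*(4 - 29) = -29*(-25) = 725)
(B(-18, I) + R)² = (-18 + 725)² = 707² = 499849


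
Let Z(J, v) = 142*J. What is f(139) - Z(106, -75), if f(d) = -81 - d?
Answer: -15272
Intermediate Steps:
f(139) - Z(106, -75) = (-81 - 1*139) - 142*106 = (-81 - 139) - 1*15052 = -220 - 15052 = -15272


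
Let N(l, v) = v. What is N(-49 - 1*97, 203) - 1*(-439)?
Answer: 642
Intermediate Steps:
N(-49 - 1*97, 203) - 1*(-439) = 203 - 1*(-439) = 203 + 439 = 642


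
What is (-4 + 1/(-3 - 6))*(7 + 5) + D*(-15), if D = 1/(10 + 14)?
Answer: -1199/24 ≈ -49.958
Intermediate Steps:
D = 1/24 ≈ 0.041667
(-4 + 1/(-3 - 6))*(7 + 5) + D*(-15) = (-4 + 1/(-3 - 6))*(7 + 5) + (1/24)*(-15) = (-4 + 1/(-9))*12 - 5/8 = (-4 - ⅑)*12 - 5/8 = -37/9*12 - 5/8 = -148/3 - 5/8 = -1199/24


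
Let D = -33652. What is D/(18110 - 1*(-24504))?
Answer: -16826/21307 ≈ -0.78969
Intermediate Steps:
D/(18110 - 1*(-24504)) = -33652/(18110 - 1*(-24504)) = -33652/(18110 + 24504) = -33652/42614 = -33652*1/42614 = -16826/21307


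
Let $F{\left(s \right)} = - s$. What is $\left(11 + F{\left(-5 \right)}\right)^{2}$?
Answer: $256$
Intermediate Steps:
$\left(11 + F{\left(-5 \right)}\right)^{2} = \left(11 - -5\right)^{2} = \left(11 + 5\right)^{2} = 16^{2} = 256$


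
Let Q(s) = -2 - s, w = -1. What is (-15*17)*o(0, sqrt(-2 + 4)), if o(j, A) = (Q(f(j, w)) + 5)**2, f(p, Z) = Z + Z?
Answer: -6375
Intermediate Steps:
f(p, Z) = 2*Z
o(j, A) = 25 (o(j, A) = ((-2 - 2*(-1)) + 5)**2 = ((-2 - 1*(-2)) + 5)**2 = ((-2 + 2) + 5)**2 = (0 + 5)**2 = 5**2 = 25)
(-15*17)*o(0, sqrt(-2 + 4)) = -15*17*25 = -255*25 = -6375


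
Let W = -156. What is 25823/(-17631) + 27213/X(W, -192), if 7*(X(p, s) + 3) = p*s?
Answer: 861879536/175904487 ≈ 4.8997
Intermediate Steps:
X(p, s) = -3 + p*s/7 (X(p, s) = -3 + (p*s)/7 = -3 + p*s/7)
25823/(-17631) + 27213/X(W, -192) = 25823/(-17631) + 27213/(-3 + (1/7)*(-156)*(-192)) = 25823*(-1/17631) + 27213/(-3 + 29952/7) = -25823/17631 + 27213/(29931/7) = -25823/17631 + 27213*(7/29931) = -25823/17631 + 63497/9977 = 861879536/175904487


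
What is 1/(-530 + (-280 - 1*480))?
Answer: -1/1290 ≈ -0.00077519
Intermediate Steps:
1/(-530 + (-280 - 1*480)) = 1/(-530 + (-280 - 480)) = 1/(-530 - 760) = 1/(-1290) = -1/1290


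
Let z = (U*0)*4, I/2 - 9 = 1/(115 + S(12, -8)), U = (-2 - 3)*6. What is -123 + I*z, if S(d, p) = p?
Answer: -123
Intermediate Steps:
U = -30 (U = -5*6 = -30)
I = 1928/107 (I = 18 + 2/(115 - 8) = 18 + 2/107 = 1928/107 ≈ 18.019)
z = 0 (z = -30*0*4 = 0*4 = 0)
-123 + I*z = -123 + (1928/107)*0 = -123 + 0 = -123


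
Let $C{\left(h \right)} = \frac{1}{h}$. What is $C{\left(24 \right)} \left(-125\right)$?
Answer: $- \frac{125}{24} \approx -5.2083$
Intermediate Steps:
$C{\left(24 \right)} \left(-125\right) = \frac{1}{24} \left(-125\right) = - \frac{125}{24}$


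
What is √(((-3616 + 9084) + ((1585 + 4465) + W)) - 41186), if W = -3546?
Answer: I*√33214 ≈ 182.25*I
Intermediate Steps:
√(((-3616 + 9084) + ((1585 + 4465) + W)) - 41186) = √(((-3616 + 9084) + ((1585 + 4465) - 3546)) - 41186) = √((5468 + (6050 - 3546)) - 41186) = √((5468 + 2504) - 41186) = √(7972 - 41186) = √(-33214) = I*√33214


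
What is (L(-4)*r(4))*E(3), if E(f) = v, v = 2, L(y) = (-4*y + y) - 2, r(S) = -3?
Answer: -60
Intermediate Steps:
L(y) = -2 - 3*y (L(y) = -3*y - 2 = -2 - 3*y)
E(f) = 2
(L(-4)*r(4))*E(3) = ((-2 - 3*(-4))*(-3))*2 = ((-2 + 12)*(-3))*2 = (10*(-3))*2 = -30*2 = -60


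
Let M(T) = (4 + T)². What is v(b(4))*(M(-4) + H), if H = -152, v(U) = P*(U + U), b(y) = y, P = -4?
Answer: 4864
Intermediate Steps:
v(U) = -8*U (v(U) = -4*(U + U) = -8*U)
v(b(4))*(M(-4) + H) = (-8*4)*((4 - 4)² - 152) = -32*(0² - 152) = -32*(0 - 152) = -32*(-152) = 4864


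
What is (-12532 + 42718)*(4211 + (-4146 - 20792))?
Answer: -625665222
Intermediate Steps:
(-12532 + 42718)*(4211 + (-4146 - 20792)) = 30186*(4211 - 24938) = 30186*(-20727) = -625665222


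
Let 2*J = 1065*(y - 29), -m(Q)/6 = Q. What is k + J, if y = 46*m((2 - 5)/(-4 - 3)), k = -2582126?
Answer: -37247779/14 ≈ -2.6606e+6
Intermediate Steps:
m(Q) = -6*Q
y = -828/7 (y = 46*(-6*(2 - 5)/(-4 - 3)) = 46*(-(-18)/(-7)) = 46*(-(-18)*(-1)/7) = 46*(-6*3/7) = 46*(-18/7) = -828/7 ≈ -118.29)
J = -1098015/14 (J = (1065*(-828/7 - 29))/2 = (1065*(-1031/7))/2 = (½)*(-1098015/7) = -1098015/14 ≈ -78430.)
k + J = -2582126 - 1098015/14 = -37247779/14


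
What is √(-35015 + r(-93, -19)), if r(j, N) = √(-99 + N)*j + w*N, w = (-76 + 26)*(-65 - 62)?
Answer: √(-155665 - 93*I*√118) ≈ 1.28 - 394.55*I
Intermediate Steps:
w = 6350 (w = -50*(-127) = 6350)
r(j, N) = 6350*N + j*√(-99 + N) (r(j, N) = √(-99 + N)*j + 6350*N = j*√(-99 + N) + 6350*N = 6350*N + j*√(-99 + N))
√(-35015 + r(-93, -19)) = √(-35015 + (6350*(-19) - 93*√(-99 - 19))) = √(-35015 + (-120650 - 93*I*√118)) = √(-155665 - 93*I*√118)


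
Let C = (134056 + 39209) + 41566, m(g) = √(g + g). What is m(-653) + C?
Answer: 214831 + I*√1306 ≈ 2.1483e+5 + 36.139*I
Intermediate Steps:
m(g) = √2*√g (m(g) = √(2*g) = √2*√g)
C = 214831 (C = 173265 + 41566 = 214831)
m(-653) + C = √2*√(-653) + 214831 = √2*(I*√653) + 214831 = I*√1306 + 214831 = 214831 + I*√1306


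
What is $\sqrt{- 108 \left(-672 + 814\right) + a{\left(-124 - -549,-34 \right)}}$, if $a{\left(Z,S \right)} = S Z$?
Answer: $i \sqrt{29786} \approx 172.59 i$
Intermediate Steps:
$\sqrt{- 108 \left(-672 + 814\right) + a{\left(-124 - -549,-34 \right)}} = \sqrt{- 108 \left(-672 + 814\right) - 34 \left(-124 - -549\right)} = \sqrt{\left(-108\right) 142 - 34 \left(-124 + 549\right)} = \sqrt{-15336 - 14450} = \sqrt{-29786} = i \sqrt{29786}$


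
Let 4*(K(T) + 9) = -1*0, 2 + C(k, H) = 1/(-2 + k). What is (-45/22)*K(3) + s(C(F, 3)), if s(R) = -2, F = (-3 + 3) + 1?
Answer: 361/22 ≈ 16.409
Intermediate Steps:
F = 1 (F = 0 + 1 = 1)
C(k, H) = -2 + 1/(-2 + k)
K(T) = -9 (K(T) = -9 + (-1*0)/4 = -9 + (¼)*0 = -9 + 0 = -9)
(-45/22)*K(3) + s(C(F, 3)) = -45/22*(-9) - 2 = 405/22 - 2 = 361/22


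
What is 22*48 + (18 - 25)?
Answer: 1049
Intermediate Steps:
22*48 + (18 - 25) = 1056 - 7 = 1049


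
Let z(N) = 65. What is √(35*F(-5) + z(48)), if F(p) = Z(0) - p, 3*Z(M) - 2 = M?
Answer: √2370/3 ≈ 16.228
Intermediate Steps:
Z(M) = ⅔ + M/3
F(p) = ⅔ - p (F(p) = (⅔ + (⅓)*0) - p = (⅔ + 0) - p = ⅔ - p)
√(35*F(-5) + z(48)) = √(35*(⅔ - 1*(-5)) + 65) = √(35*(⅔ + 5) + 65) = √(35*(17/3) + 65) = √(595/3 + 65) = √(790/3) = √2370/3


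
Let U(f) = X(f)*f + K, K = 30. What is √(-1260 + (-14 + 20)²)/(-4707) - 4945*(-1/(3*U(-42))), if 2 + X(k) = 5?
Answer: -4945/288 - 2*I*√34/1569 ≈ -17.17 - 0.0074327*I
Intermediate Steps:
X(k) = 3 (X(k) = -2 + 5 = 3)
U(f) = 30 + 3*f (U(f) = 3*f + 30 = 30 + 3*f)
√(-1260 + (-14 + 20)²)/(-4707) - 4945*(-1/(3*U(-42))) = √(-1260 + (-14 + 20)²)/(-4707) - 4945*(-1/(3*(30 + 3*(-42)))) = √(-1260 + 6²)*(-1/4707) - 4945*(-1/(3*(30 - 126))) = √(-1260 + 36)*(-1/4707) - 4945/((-3*(-96))) = √(-1224)*(-1/4707) - 4945/288 = (6*I*√34)*(-1/4707) - 4945*1/288 = -2*I*√34/1569 - 4945/288 = -4945/288 - 2*I*√34/1569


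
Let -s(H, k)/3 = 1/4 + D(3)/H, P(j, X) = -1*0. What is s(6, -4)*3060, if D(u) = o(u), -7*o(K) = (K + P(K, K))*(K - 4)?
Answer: -20655/7 ≈ -2950.7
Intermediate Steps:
P(j, X) = 0
o(K) = -K*(-4 + K)/7 (o(K) = -(K + 0)*(K - 4)/7 = -K*(-4 + K)/7)
D(u) = u*(4 - u)/7
s(H, k) = -3/4 - 9/(7*H) (s(H, k) = -3*(1/4 + ((1/7)*3*(4 - 1*3))/H) = -3*(1*(1/4) + ((1/7)*3*(4 - 3))/H) = -3*(1/4 + ((1/7)*3*1)/H) = -3*(1/4 + 3/(7*H)) = -3/4 - 9/(7*H))
s(6, -4)*3060 = ((3/28)*(-12 - 7*6)/6)*3060 = ((3/28)*(1/6)*(-12 - 42))*3060 = ((3/28)*(1/6)*(-54))*3060 = -27/28*3060 = -20655/7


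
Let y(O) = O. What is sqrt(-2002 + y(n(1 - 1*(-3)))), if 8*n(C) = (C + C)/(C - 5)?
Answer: I*sqrt(2003) ≈ 44.755*I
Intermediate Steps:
n(C) = C/(4*(-5 + C)) (n(C) = ((C + C)/(C - 5))/8 = ((2*C)/(-5 + C))/8 = (2*C/(-5 + C))/8 = C/(4*(-5 + C)))
sqrt(-2002 + y(n(1 - 1*(-3)))) = sqrt(-2002 + (1 - 1*(-3))/(4*(-5 + (1 - 1*(-3))))) = sqrt(-2002 + (1 + 3)/(4*(-5 + (1 + 3)))) = sqrt(-2002 + (1/4)*4/(-5 + 4)) = sqrt(-2002 + (1/4)*4/(-1)) = sqrt(-2002 + (1/4)*4*(-1)) = sqrt(-2002 - 1) = sqrt(-2003) = I*sqrt(2003)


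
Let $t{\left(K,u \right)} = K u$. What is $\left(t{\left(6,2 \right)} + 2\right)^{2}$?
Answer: $196$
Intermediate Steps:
$\left(t{\left(6,2 \right)} + 2\right)^{2} = \left(6 \cdot 2 + 2\right)^{2} = \left(12 + 2\right)^{2} = 14^{2} = 196$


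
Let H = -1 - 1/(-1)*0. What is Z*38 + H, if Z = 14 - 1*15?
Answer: -39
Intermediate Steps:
Z = -1 (Z = 14 - 15 = -1)
H = -1 (H = -1 - 1*(-1)*0 = -1 + 1*0 = -1 + 0 = -1)
Z*38 + H = -1*38 - 1 = -38 - 1 = -39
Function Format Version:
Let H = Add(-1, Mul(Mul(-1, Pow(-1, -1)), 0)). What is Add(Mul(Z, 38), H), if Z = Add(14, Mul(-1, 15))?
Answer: -39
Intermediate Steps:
Z = -1 (Z = Add(14, -15) = -1)
H = -1 (H = Add(-1, Mul(Mul(-1, -1), 0)) = Add(-1, Mul(1, 0)) = Add(-1, 0) = -1)
Add(Mul(Z, 38), H) = Add(Mul(-1, 38), -1) = Add(-38, -1) = -39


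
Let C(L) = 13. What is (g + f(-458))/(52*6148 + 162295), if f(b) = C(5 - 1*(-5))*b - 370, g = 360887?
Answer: 354563/481991 ≈ 0.73562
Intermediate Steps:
f(b) = -370 + 13*b (f(b) = 13*b - 370 = -370 + 13*b)
(g + f(-458))/(52*6148 + 162295) = (360887 + (-370 + 13*(-458)))/(52*6148 + 162295) = (360887 + (-370 - 5954))/(319696 + 162295) = (360887 - 6324)/481991 = 354563*(1/481991) = 354563/481991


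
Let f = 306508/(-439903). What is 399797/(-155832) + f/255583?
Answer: -44949915502479509/17520461107664568 ≈ -2.5656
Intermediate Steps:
f = -306508/439903 (f = 306508*(-1/439903) = -306508/439903 ≈ -0.69676)
399797/(-155832) + f/255583 = 399797/(-155832) - 306508/439903/255583 = 399797*(-1/155832) - 306508/439903*1/255583 = -399797/155832 - 306508/112431728449 = -44949915502479509/17520461107664568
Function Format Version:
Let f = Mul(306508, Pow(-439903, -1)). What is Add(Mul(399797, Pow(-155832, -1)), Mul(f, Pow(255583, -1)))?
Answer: Rational(-44949915502479509, 17520461107664568) ≈ -2.5656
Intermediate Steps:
f = Rational(-306508, 439903) (f = Mul(306508, Rational(-1, 439903)) = Rational(-306508, 439903) ≈ -0.69676)
Add(Mul(399797, Pow(-155832, -1)), Mul(f, Pow(255583, -1))) = Add(Mul(399797, Pow(-155832, -1)), Mul(Rational(-306508, 439903), Pow(255583, -1))) = Add(Mul(399797, Rational(-1, 155832)), Mul(Rational(-306508, 439903), Rational(1, 255583))) = Add(Rational(-399797, 155832), Rational(-306508, 112431728449)) = Rational(-44949915502479509, 17520461107664568)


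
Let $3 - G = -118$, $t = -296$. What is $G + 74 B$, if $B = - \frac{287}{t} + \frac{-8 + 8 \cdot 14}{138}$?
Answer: $\frac{68591}{276} \approx 248.52$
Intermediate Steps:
$B = \frac{35195}{20424}$ ($B = - \frac{287}{-296} + \frac{-8 + 8 \cdot 14}{138} = \left(-287\right) \left(- \frac{1}{296}\right) + \left(-8 + 112\right) \frac{1}{138} = \frac{287}{296} + 104 \cdot \frac{1}{138} = \frac{287}{296} + \frac{52}{69} = \frac{35195}{20424} \approx 1.7232$)
$G = 121$ ($G = 3 - -118 = 3 + 118 = 121$)
$G + 74 B = 121 + 74 \cdot \frac{35195}{20424} = 121 + \frac{35195}{276} = \frac{68591}{276}$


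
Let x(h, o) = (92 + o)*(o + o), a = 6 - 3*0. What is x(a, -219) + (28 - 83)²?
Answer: 58651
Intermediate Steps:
a = 6 (a = 6 + 0 = 6)
x(h, o) = 2*o*(92 + o) (x(h, o) = (92 + o)*(2*o) = 2*o*(92 + o))
x(a, -219) + (28 - 83)² = 2*(-219)*(92 - 219) + (28 - 83)² = 2*(-219)*(-127) + (-55)² = 55626 + 3025 = 58651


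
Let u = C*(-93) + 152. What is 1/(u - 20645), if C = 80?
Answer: -1/27933 ≈ -3.5800e-5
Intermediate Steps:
u = -7288 (u = 80*(-93) + 152 = -7440 + 152 = -7288)
1/(u - 20645) = 1/(-7288 - 20645) = 1/(-27933) = -1/27933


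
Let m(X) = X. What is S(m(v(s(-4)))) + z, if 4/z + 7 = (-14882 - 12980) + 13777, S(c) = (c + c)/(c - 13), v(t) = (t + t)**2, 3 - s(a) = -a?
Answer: -28193/31707 ≈ -0.88917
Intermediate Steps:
s(a) = 3 + a (s(a) = 3 - (-1)*a = 3 + a)
v(t) = 4*t**2 (v(t) = (2*t)**2 = 4*t**2)
S(c) = 2*c/(-13 + c) (S(c) = (2*c)/(-13 + c) = 2*c/(-13 + c))
z = -1/3523 (z = 4/(-7 + ((-14882 - 12980) + 13777)) = 4/(-7 + (-27862 + 13777)) = 4/(-7 - 14085) = 4/(-14092) = 4*(-1/14092) = -1/3523 ≈ -0.00028385)
S(m(v(s(-4)))) + z = 2*(4*(3 - 4)**2)/(-13 + 4*(3 - 4)**2) - 1/3523 = 2*(4*(-1)**2)/(-13 + 4*(-1)**2) - 1/3523 = 2*(4*1)/(-13 + 4*1) - 1/3523 = 2*4/(-13 + 4) - 1/3523 = 2*4/(-9) - 1/3523 = 2*4*(-1/9) - 1/3523 = -8/9 - 1/3523 = -28193/31707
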